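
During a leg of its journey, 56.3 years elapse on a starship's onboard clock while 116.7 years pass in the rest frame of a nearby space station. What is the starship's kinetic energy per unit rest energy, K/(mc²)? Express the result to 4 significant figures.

1.073

The time-dilation ratio gives γ = 116.7/56.3 = 2.07282.
K/(mc²) = γ − 1 = 2.07282 − 1 = 1.073.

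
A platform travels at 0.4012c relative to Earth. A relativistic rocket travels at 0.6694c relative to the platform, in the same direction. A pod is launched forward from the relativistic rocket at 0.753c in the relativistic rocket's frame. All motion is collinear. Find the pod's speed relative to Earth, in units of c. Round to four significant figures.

First combine the pod and relativistic rocket (S''→S'): u₁ = (0.753 + 0.6694)/(1 + 0.753×0.6694) = 1.4224/1.5040582 = 0.94571.
Then combine with the platform (S'→S): u = (0.94571 + 0.4012)/(1 + 0.94571×0.4012) = 1.34691/1.379418852 = 0.97643.

0.9764c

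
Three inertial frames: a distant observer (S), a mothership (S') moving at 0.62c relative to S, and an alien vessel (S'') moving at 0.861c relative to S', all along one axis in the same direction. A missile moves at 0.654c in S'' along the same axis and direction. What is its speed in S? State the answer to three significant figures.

Apply u = (u'+v)/(1+u'v) twice. Missile in the mothership frame: (0.654+0.861)/(1+0.654·0.861) = 1.515/1.563094 = 0.96923c.
That velocity, transformed to the rest frame of a distant observer: (0.96923+0.62)/(1+0.96923·0.62) = 1.58923/1.6009226 = 0.9927c.

0.993c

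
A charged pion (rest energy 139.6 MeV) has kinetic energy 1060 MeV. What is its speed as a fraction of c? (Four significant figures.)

0.9932c

K = (γ−1)mc², so γ = 1 + 1060/139.6 = 8.5931.
Then v/c = √(1 − γ⁻²) = √(1 − 0.0135425) = √0.9864575 = 0.9932.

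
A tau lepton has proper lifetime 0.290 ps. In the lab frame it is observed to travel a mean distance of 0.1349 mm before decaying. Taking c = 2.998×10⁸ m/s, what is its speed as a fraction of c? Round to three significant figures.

0.841c

Let x = d/(cτ) = 1.349×10^-4 m / (2.998×10⁸ m/s × 2.900×10^-13 s) = 1.5516. Since d = βγcτ, x = βγ = β/√(1−β²).
Solving: β² = x²/(1+x²) = 2.40746/3.40746 = 0.706526, so β = 0.841.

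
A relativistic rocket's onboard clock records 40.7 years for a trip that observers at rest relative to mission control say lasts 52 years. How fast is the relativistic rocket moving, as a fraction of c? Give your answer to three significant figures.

γ = Δt/Δτ = 52/40.7 = 1.2776.
β = √(1 − 1/γ²) = √(1 − 0.612647) = √0.387353 = 0.622.

0.622c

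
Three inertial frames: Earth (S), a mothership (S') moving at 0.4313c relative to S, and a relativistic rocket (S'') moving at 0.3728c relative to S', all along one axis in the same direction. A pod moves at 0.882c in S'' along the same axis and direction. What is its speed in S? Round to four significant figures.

0.9775c

Apply u = (u'+v)/(1+u'v) twice. Pod in the mothership frame: (0.882+0.3728)/(1+0.882·0.3728) = 1.2548/1.3288096 = 0.9443c.
That velocity, transformed to the rest frame of Earth: (0.9443+0.4313)/(1+0.9443·0.4313) = 1.3756/1.40727659 = 0.97749c.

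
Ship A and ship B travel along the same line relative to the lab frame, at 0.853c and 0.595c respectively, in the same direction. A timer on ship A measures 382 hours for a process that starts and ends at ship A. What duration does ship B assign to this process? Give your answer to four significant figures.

Speed of ship A in ship B's frame: u = (v_A − v_B)/(1 − v_A v_B/c²) = (0.853 − 0.595)/(1 − 0.853×0.595) = 0.258/0.492465 = 0.5239; |u| = 0.5239c.
At |u| = 0.5239c, γ = (1 − 0.274471)^(−1/2) = 1.174.
The clock on ship A records proper time, so ship B measures Δt = γΔτ = 1.174 × 382 = 448.5 hours.

448.5 hours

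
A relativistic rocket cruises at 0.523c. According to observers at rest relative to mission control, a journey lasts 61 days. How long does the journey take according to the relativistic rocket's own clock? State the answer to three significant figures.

γ = 1/√(1 − β²) = 1/√(1 − 0.273529) = 1/√0.726471 = 1/0.852333 = 1.1733.
The relativistic rocket's clock runs slow as seen from mission control, so Δτ = Δt/γ = 61/1.1733 = 52.0 days.

52.0 days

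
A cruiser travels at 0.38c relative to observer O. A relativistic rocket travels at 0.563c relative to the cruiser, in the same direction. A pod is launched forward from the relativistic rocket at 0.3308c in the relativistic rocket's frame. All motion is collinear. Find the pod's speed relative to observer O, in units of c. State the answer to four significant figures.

First combine the pod and relativistic rocket (S''→S'): u₁ = (0.3308 + 0.563)/(1 + 0.3308×0.563) = 0.8938/1.1862404 = 0.75347.
Then combine with the cruiser (S'→S): u = (0.75347 + 0.38)/(1 + 0.75347×0.38) = 1.13347/1.2863186 = 0.88117.

0.8812c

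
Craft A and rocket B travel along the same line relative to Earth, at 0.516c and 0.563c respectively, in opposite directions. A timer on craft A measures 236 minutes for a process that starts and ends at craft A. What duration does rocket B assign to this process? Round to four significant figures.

Transform craft A's velocity into rocket B's frame: (0.516 + 0.563)/(1 + 0.516·0.563) = 1.079/1.290508, so the relative speed is 0.8361c.
At |u| = 0.8361c, γ = (1 − 0.699063)^(−1/2) = 1.8229.
Craft A's interval is proper; time dilation gives Δt_B = γΔτ = 1.8229 × 236 minutes = 430.2 minutes.

430.2 minutes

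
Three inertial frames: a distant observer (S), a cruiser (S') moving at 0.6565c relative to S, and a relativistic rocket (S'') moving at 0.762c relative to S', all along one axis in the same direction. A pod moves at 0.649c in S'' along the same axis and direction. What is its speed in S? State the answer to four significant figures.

First combine the pod and relativistic rocket (S''→S'): u₁ = (0.649 + 0.762)/(1 + 0.649×0.762) = 1.411/1.494538 = 0.9441.
Then combine with the cruiser (S'→S): u = (0.9441 + 0.6565)/(1 + 0.9441×0.6565) = 1.6006/1.61980165 = 0.98815.

0.9881c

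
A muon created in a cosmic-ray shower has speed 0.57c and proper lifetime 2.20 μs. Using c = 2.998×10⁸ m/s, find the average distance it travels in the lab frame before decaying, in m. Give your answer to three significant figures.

458 m

γ = 1/√(1 − β²) = 1/√(1 − 0.3249) = 1/√0.6751 = 1/0.821645 = 1.2171.
Lab-frame lifetime: Δt = γτ = 1.2171 × 2.20 μs = 2.6776 μs.
Distance: d = vΔt = 0.57 × 2.998×10⁸ m/s × 2.6776×10^-6 s = 458 m.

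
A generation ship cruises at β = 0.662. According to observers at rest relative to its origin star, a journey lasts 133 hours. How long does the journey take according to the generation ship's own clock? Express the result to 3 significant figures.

β² = 0.438244, so γ = 1/√0.561756 = 1.3342.
The generation ship's clock runs slow as seen from its origin star, so Δτ = Δt/γ = 133/1.3342 = 99.7 hours.

99.7 hours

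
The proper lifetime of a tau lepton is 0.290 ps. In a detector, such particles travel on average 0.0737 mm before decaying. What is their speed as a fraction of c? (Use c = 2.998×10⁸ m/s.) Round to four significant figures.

0.6466c

Let x = d/(cτ) = 7.370×10^-5 m / (2.998×10⁸ m/s × 2.900×10^-13 s) = 0.84769. Since d = βγcτ, x = βγ = β/√(1−β²).
Solving: β² = x²/(1+x²) = 0.718578/1.718578 = 0.418124, so β = 0.6466.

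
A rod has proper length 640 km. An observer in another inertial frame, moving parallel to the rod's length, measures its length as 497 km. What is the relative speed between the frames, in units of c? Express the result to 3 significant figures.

Length contraction gives γ = L₀/L = 640/497 = 1.2877.
β = √(1 − 1/γ²) = √0.396926 = 0.630.

0.630c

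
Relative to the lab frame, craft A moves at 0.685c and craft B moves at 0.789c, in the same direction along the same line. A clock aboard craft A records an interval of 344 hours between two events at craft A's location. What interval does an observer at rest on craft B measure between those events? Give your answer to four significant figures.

Speed of craft A in craft B's frame: u = (v_A − v_B)/(1 − v_A v_B/c²) = (0.685 − 0.789)/(1 − 0.685×0.789) = −0.104/0.459535 = −0.22632; |u| = 0.22632c.
γ for this relative speed: γ = 1/√(1 − 0.0512207) = 1.0266.
The clock on craft A records proper time, so craft B measures Δt = γΔτ = 1.0266 × 344 = 353.2 hours.

353.2 hours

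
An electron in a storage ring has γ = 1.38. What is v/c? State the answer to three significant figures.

0.689

β = √(1 − 1/γ²) = √(1 − 1/1.9044) = √0.4749 = 0.689.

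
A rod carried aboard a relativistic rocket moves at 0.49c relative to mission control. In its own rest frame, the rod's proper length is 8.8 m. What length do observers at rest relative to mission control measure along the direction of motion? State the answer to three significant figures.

7.67 m

With β = 0.49, γ = 1/√(1 − 0.49²) = 1/√0.7599 = 1.1472.
Length contraction: L = L₀/γ = 8.8/1.1472 = 7.67 m.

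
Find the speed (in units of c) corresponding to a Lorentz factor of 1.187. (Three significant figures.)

0.539c

β = √(1 − 1/γ²) = √(1 − 1/1.408969) = √0.290261 = 0.539.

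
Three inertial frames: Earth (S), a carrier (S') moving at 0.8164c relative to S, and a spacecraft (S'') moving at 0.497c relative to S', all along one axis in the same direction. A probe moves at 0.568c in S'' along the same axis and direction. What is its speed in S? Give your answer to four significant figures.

0.9815c

First combine the probe and spacecraft (S''→S'): u₁ = (0.568 + 0.497)/(1 + 0.568×0.497) = 1.065/1.282296 = 0.83054.
Then combine with the carrier (S'→S): u = (0.83054 + 0.8164)/(1 + 0.83054×0.8164) = 1.64694/1.678052856 = 0.98146.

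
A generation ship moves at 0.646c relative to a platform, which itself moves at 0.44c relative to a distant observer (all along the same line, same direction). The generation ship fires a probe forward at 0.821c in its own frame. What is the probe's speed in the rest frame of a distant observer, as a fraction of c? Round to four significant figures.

0.9837c

Apply u = (u'+v)/(1+u'v) twice. Probe in the platform frame: (0.821+0.646)/(1+0.821·0.646) = 1.467/1.530366 = 0.95859c.
That velocity, transformed to the rest frame of a distant observer: (0.95859+0.44)/(1+0.95859·0.44) = 1.39859/1.4217796 = 0.98369c.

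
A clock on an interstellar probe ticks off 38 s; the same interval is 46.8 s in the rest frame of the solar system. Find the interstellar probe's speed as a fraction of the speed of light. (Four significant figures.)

γ = Δt/Δτ = 46.8/38 = 1.2316.
β = √(1 − 1/γ²) = √(1 − 0.659266) = √0.340734 = 0.5837.

0.5837c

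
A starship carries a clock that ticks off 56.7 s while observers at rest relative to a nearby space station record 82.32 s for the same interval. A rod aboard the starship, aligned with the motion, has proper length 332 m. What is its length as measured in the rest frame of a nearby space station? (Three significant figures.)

From Δt = γΔτ: γ = 82.32/56.7 = 1.45185.
The rod contracts by the same γ: 332 m / 1.45185 = 229 m.

229 m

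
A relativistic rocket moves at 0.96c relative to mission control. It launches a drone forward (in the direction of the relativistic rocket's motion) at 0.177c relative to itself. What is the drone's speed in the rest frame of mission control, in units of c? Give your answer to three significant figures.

Relativistic velocity addition: u = (u' + v)/(1 + u'v/c²), with u' = 0.177c and v = 0.96c.
Numerator: 0.177 + 0.96 = 1.137. Denominator: 1 + (0.177)(0.96) = 1.16992.
u = 1.137/1.16992 = 0.97186, so the speed is 0.972c.

0.972c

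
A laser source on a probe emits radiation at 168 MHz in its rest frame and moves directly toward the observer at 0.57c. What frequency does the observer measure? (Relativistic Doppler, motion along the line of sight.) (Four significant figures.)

321.0 MHz

Relativistic Doppler (source moving toward): f_obs = f_src · √((1+β)/(1−β)).
With β = 0.57: factor = √(1.57/0.43) = 1.9108.
f_obs = 168 × 1.9108 = 321.0 MHz.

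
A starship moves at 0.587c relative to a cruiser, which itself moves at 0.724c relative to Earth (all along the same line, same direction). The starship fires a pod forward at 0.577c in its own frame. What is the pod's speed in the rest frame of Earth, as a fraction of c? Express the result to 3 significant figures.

0.978c

Compose velocities in two stages. Stage 1 (into S'): u₁ = (0.577+0.587)/(1+0.577×0.587) = 0.8695.
Stage 2 (into S): u = (0.8695+0.724)/(1+0.8695×0.724) = 0.9779, so the speed is 0.978c.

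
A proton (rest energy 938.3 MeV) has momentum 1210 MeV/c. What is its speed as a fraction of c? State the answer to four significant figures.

0.7902c

pc/(mc²) = 1210/938.3 = 1.2896 = βγ = β/√(1−β²).
So β² = x²/(1 + x²) with x = 1.2896: x² = 1.66307, β² = 1.66307/2.66307 = 0.624494, β = 0.7902.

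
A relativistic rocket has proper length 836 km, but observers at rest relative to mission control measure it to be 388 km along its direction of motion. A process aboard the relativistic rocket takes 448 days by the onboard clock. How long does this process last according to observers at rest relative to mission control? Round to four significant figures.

γ = L₀/L = 836/388 = 2.15464.
Δt = γΔτ = 2.15464 × 448 = 965.3 days.

965.3 days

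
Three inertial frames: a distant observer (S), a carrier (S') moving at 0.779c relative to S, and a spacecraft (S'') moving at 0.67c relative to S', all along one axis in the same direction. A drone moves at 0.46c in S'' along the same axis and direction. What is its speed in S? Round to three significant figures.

Apply u = (u'+v)/(1+u'v) twice. Drone in the carrier frame: (0.46+0.67)/(1+0.46·0.67) = 1.13/1.3082 = 0.86378c.
That velocity, transformed to the rest frame of a distant observer: (0.86378+0.779)/(1+0.86378·0.779) = 1.64278/1.67288462 = 0.982c.

0.982c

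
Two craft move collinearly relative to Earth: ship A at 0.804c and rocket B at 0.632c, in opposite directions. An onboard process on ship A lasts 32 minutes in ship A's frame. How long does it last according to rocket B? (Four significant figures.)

Transform ship A's velocity into rocket B's frame: (0.804 + 0.632)/(1 + 0.804·0.632) = 1.436/1.508128, so the relative speed is 0.95217c.
γ for this relative speed: γ = 1/√(1 − 0.906628) = 3.2726.
Ship A's interval is proper; time dilation gives Δt_B = γΔτ = 3.2726 × 32 minutes = 104.7 minutes.

104.7 minutes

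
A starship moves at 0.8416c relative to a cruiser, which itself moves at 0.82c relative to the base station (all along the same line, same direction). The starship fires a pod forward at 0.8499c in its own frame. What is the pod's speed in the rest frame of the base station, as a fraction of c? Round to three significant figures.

0.999c

Compose velocities in two stages. Stage 1 (into S'): u₁ = (0.8499+0.8416)/(1+0.8499×0.8416) = 0.98614.
Stage 2 (into S): u = (0.98614+0.82)/(1+0.98614×0.82) = 0.99862, so the speed is 0.999c.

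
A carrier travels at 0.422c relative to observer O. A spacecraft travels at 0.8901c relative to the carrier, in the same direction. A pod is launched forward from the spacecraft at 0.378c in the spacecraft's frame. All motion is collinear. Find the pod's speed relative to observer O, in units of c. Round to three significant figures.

First combine the pod and spacecraft (S''→S'): u₁ = (0.378 + 0.8901)/(1 + 0.378×0.8901) = 1.2681/1.3364578 = 0.94885.
Then combine with the carrier (S'→S): u = (0.94885 + 0.422)/(1 + 0.94885×0.422) = 1.37085/1.4004147 = 0.97889.

0.979c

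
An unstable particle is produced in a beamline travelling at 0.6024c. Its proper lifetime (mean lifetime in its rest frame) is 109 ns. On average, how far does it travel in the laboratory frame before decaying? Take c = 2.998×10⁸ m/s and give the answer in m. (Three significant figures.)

β² = 0.36288576, so γ = 1/√0.63711424 = 1.2528.
Lab-frame lifetime: Δt = γτ = 1.2528 × 109 ns = 136.56 ns.
Distance: d = vΔt = 0.6024 × 2.998×10⁸ m/s × 1.3656×10^-7 s = 24.7 m.

24.7 m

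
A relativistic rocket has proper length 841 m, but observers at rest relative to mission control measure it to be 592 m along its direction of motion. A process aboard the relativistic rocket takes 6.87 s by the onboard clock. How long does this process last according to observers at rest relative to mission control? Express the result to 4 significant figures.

9.760 s

Length contraction gives γ = L₀/L = 841/592 = 1.42061.
The same γ dilates the second interval: 1.42061 × 6.87 s = 9.760 s.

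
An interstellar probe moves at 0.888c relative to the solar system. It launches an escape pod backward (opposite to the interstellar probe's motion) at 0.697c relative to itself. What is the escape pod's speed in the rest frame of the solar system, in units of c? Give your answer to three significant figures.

0.501c

Relativistic velocity addition: u = (u' + v)/(1 + u'v/c²), with u' = −0.697c and v = 0.888c.
Numerator: −0.697 + 0.888 = 0.191. Denominator: 1 + (−0.697)(0.888) = 0.381064.
u = 0.191/0.381064 = 0.50123, so the speed is 0.501c.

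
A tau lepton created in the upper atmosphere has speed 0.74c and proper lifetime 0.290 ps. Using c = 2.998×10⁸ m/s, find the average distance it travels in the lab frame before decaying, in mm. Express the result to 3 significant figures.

γ = 1/√(1 − β²) = 1/√(1 − 0.5476) = 1/√0.4524 = 1/0.672607 = 1.4868.
Lab-frame lifetime: Δt = γτ = 1.4868 × 0.290 ps = 0.43117 ps.
Distance: d = vΔt = 0.74 × 2.998×10⁸ m/s × 4.3117×10^-13 s = 9.57×10^-5 m = 0.0957 mm.

0.0957 mm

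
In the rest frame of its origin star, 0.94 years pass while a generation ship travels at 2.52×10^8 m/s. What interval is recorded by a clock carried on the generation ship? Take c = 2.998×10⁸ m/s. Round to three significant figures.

0.509 years

β = v/c = (2.52×10^8 m/s)/(2.998×10⁸ m/s) = 0.84056.
With β = 0.84056, γ = 1/√(1 − 0.84056²) = 1/√0.2934588864 = 1.846.
The generation ship's clock runs slow as seen from its origin star, so Δτ = Δt/γ = 0.94/1.846 = 0.509 years.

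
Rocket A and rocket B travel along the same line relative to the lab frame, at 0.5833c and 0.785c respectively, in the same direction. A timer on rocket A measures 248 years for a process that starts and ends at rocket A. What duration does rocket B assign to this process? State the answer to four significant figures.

The velocity of rocket A relative to rocket B is (0.5833 − 0.785)c / (1 − 0.5833×0.785) = −0.37207c; relative speed 0.37207c.
At |u| = 0.37207c, γ = (1 − 0.138436)^(−1/2) = 1.0773.
The clock on rocket A records proper time, so rocket B measures Δt = γΔτ = 1.0773 × 248 = 267.2 years.

267.2 years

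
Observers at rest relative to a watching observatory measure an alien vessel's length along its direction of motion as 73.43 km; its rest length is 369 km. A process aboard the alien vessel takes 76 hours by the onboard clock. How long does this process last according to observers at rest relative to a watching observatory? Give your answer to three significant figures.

γ = L₀/L = 369/73.43 = 5.02519.
Δt = γΔτ = 5.02519 × 76 = 382 hours.

382 hours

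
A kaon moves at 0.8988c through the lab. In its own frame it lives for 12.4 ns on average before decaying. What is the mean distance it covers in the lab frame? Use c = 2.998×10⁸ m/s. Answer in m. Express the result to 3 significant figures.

γ = 1/√(1 − β²) = 1/√(1 − 0.80784144) = 1/√0.19215856 = 1/0.438359 = 2.2812.
Lab-frame lifetime: Δt = γτ = 2.2812 × 12.4 ns = 28.287 ns.
Distance: d = vΔt = 0.8988 × 2.998×10⁸ m/s × 2.8287×10^-8 s = 7.62 m.

7.62 m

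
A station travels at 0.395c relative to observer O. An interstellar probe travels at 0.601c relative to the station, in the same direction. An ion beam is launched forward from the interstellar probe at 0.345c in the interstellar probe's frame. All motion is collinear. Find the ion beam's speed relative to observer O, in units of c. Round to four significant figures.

First combine the ion beam and interstellar probe (S''→S'): u₁ = (0.345 + 0.601)/(1 + 0.345×0.601) = 0.946/1.207345 = 0.78354.
Then combine with the station (S'→S): u = (0.78354 + 0.395)/(1 + 0.78354×0.395) = 1.17854/1.3094983 = 0.89999.

0.9000c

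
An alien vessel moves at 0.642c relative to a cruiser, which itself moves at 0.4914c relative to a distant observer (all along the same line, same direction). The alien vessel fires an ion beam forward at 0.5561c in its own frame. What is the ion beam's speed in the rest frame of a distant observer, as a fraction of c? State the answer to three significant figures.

Apply u = (u'+v)/(1+u'v) twice. Ion beam in the cruiser frame: (0.5561+0.642)/(1+0.5561·0.642) = 1.1981/1.3570162 = 0.88289c.
That velocity, transformed to the rest frame of a distant observer: (0.88289+0.4914)/(1+0.88289·0.4914) = 1.37429/1.433852146 = 0.95846c.

0.958c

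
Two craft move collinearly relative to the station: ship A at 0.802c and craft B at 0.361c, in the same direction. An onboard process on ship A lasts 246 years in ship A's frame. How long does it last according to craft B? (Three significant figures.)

314 years

Transform ship A's velocity into craft B's frame: (0.802 − 0.361)/(1 − 0.802·0.361) = 0.441/0.710478, so the relative speed is 0.62071c.
At |u| = 0.62071c, γ = (1 − 0.385281)^(−1/2) = 1.2754.
Ship A's interval is proper; time dilation gives Δt_B = γΔτ = 1.2754 × 246 years = 314 years.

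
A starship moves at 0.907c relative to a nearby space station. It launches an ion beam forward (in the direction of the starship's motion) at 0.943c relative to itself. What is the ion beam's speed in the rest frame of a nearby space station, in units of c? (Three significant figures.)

Relativistic velocity addition: u = (u' + v)/(1 + u'v/c²), with u' = 0.943c and v = 0.907c.
Numerator: 0.943 + 0.907 = 1.85. Denominator: 1 + (0.943)(0.907) = 1.855301.
u = 1.85/1.855301 = 0.99714, so the speed is 0.997c.

0.997c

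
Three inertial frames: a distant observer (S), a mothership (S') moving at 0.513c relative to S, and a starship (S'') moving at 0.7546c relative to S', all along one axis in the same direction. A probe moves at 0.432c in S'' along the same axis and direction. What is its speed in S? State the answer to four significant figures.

0.9649c

Compose velocities in two stages. Stage 1 (into S'): u₁ = (0.432+0.7546)/(1+0.432×0.7546) = 0.89488.
Stage 2 (into S): u = (0.89488+0.513)/(1+0.89488×0.513) = 0.96491, so the speed is 0.9649c.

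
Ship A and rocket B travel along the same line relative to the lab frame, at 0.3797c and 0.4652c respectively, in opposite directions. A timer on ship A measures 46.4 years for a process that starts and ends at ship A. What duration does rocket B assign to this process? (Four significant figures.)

The velocity of ship A relative to rocket B is (0.3797 + 0.4652)c / (1 + 0.3797×0.4652) = 0.71806c; relative speed 0.71806c.
At |u| = 0.71806c, γ = (1 − 0.51561)^(−1/2) = 1.4368.
The clock on ship A records proper time, so rocket B measures Δt = γΔτ = 1.4368 × 46.4 = 66.67 years.

66.67 years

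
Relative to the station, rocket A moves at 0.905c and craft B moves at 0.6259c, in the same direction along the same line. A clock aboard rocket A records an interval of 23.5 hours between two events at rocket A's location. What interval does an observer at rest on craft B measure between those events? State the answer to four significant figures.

Transform rocket A's velocity into craft B's frame: (0.905 − 0.6259)/(1 − 0.905·0.6259) = 0.2791/0.4335605, so the relative speed is 0.64374c.
γ for this relative speed: γ = 1/√(1 − 0.414401) = 1.3068.
Rocket A's interval is proper; time dilation gives Δt_B = γΔτ = 1.3068 × 23.5 hours = 30.71 hours.

30.71 hours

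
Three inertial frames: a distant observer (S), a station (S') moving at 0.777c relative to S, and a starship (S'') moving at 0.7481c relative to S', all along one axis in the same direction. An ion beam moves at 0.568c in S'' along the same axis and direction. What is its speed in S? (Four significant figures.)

Compose velocities in two stages. Stage 1 (into S'): u₁ = (0.568+0.7481)/(1+0.568×0.7481) = 0.92363.
Stage 2 (into S): u = (0.92363+0.777)/(1+0.92363×0.777) = 0.99009, so the speed is 0.9901c.

0.9901c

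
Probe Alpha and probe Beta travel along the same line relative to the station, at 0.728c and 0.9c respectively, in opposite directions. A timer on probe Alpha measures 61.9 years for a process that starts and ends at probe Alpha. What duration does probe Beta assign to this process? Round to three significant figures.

343 years

Transform probe Alpha's velocity into probe Beta's frame: (0.728 + 0.9)/(1 + 0.728·0.9) = 1.628/1.6552, so the relative speed is 0.98357c.
γ for this relative speed: γ = 1/√(1 − 0.96741) = 5.5393.
Probe Alpha's interval is proper; time dilation gives Δt_B = γΔτ = 5.5393 × 61.9 years = 343 years.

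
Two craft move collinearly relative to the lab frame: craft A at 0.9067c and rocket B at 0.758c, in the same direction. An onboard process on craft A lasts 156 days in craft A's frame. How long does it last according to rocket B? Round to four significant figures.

177.3 days

Speed of craft A in rocket B's frame: u = (v_A − v_B)/(1 − v_A v_B/c²) = (0.9067 − 0.758)/(1 − 0.9067×0.758) = 0.1487/0.3127214 = 0.4755; |u| = 0.4755c.
γ for this relative speed: γ = 1/√(1 − 0.2261) = 1.1367.
Craft A's interval is proper; time dilation gives Δt_B = γΔτ = 1.1367 × 156 days = 177.3 days.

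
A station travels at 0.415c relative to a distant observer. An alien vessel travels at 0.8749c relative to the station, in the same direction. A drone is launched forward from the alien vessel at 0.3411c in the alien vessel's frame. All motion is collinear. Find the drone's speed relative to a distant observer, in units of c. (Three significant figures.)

0.973c

Compose velocities in two stages. Stage 1 (into S'): u₁ = (0.3411+0.8749)/(1+0.3411×0.8749) = 0.93652.
Stage 2 (into S): u = (0.93652+0.415)/(1+0.93652×0.415) = 0.97326, so the speed is 0.973c.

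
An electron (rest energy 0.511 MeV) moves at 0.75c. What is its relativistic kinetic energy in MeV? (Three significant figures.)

0.262 MeV

With β = 0.75, γ = 1/√(1 − 0.75²) = 1/√0.4375 = 1.51186.
Kinetic energy: K = (γ − 1)mc² = (1.51186 − 1) × 0.511 MeV = 0.51186 × 0.511 = 0.262 MeV.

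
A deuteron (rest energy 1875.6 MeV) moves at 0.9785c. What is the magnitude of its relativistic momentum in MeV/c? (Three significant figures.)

Lorentz factor: γ = (1 − 0.95746225)^(−1/2) = 4.8486.
Momentum: p = γβ·mc = 4.8486 × 0.9785 × 1875.6 MeV/c = 8900 MeV/c.

8900 MeV/c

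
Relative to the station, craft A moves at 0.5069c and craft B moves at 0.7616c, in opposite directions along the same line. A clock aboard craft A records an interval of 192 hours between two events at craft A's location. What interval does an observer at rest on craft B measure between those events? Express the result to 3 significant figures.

476 hours

The velocity of craft A relative to craft B is (0.5069 + 0.7616)c / (1 + 0.5069×0.7616) = 0.91519c; relative speed 0.91519c.
γ for this relative speed: γ = 1/√(1 − 0.837573) = 2.4813.
Craft A's interval is proper; time dilation gives Δt_B = γΔτ = 2.4813 × 192 hours = 476 hours.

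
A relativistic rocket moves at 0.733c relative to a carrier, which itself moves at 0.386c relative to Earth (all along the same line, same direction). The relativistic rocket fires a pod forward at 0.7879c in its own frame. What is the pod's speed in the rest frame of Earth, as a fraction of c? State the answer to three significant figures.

0.984c

Apply u = (u'+v)/(1+u'v) twice. Pod in the carrier frame: (0.7879+0.733)/(1+0.7879·0.733) = 1.5209/1.5775307 = 0.9641c.
That velocity, transformed to the rest frame of Earth: (0.9641+0.386)/(1+0.9641·0.386) = 1.3501/1.3721426 = 0.98394c.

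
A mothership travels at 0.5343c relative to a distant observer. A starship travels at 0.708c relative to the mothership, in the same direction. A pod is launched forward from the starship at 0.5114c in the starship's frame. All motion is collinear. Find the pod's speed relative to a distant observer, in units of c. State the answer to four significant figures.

Compose velocities in two stages. Stage 1 (into S'): u₁ = (0.5114+0.708)/(1+0.5114×0.708) = 0.89525.
Stage 2 (into S): u = (0.89525+0.5343)/(1+0.89525×0.5343) = 0.967, so the speed is 0.9670c.

0.9670c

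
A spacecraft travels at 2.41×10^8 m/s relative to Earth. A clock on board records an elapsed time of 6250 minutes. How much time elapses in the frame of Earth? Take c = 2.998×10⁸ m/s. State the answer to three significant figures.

10500 minutes

β = v/c = (2.41×10^8 m/s)/(2.998×10⁸ m/s) = 0.803869.
Lorentz factor: γ = (1 − 0.6462054)^(−1/2) = 1.6812.
The onboard clock measures proper time, so the interval in the rest frame of Earth is dilated: Δt = γ·Δτ = 1.6812 × 6250 minutes = 10500 minutes.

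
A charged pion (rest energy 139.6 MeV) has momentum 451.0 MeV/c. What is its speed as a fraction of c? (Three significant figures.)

βγ = pc/(mc²) = 451.0/139.6 = 3.2307.
Since γ² = 1 + (βγ)² = 11.4374, γ = √11.4374 = 3.38192, and β = (βγ)/γ = 3.2307/3.38192 = 0.955.

0.955c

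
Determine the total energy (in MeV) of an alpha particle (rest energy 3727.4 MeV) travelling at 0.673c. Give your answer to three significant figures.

Lorentz factor: γ = (1 − 0.452929)^(−1/2) = 1.352.
Total energy: E = γmc² = 1.352 × 3727.4 MeV = 5040 MeV.

5040 MeV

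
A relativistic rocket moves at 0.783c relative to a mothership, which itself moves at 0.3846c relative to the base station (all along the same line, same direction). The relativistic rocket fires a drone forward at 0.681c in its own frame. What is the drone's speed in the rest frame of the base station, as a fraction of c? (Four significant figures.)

Apply u = (u'+v)/(1+u'v) twice. Drone in the mothership frame: (0.681+0.783)/(1+0.681·0.783) = 1.464/1.533223 = 0.95485c.
That velocity, transformed to the rest frame of the base station: (0.95485+0.3846)/(1+0.95485·0.3846) = 1.33945/1.36723531 = 0.97968c.

0.9797c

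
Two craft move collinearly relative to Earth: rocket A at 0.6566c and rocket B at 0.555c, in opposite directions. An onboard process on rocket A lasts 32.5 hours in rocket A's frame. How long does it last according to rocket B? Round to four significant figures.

70.68 hours

Transform rocket A's velocity into rocket B's frame: (0.6566 + 0.555)/(1 + 0.6566·0.555) = 1.2116/1.364413, so the relative speed is 0.888c.
At |u| = 0.888c, γ = (1 − 0.788544)^(−1/2) = 2.1747.
The clock on rocket A records proper time, so rocket B measures Δt = γΔτ = 2.1747 × 32.5 = 70.68 hours.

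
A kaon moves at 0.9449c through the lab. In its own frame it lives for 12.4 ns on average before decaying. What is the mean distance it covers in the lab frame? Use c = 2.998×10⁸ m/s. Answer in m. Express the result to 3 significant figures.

10.7 m

γ = 1/√(1 − β²) = 1/√(1 − 0.89283601) = 1/√0.10716399 = 3.0547.
Lab-frame lifetime: Δt = γτ = 3.0547 × 12.4 ns = 37.878 ns.
Distance: d = vΔt = 0.9449 × 2.998×10⁸ m/s × 3.7878×10^-8 s = 10.7 m.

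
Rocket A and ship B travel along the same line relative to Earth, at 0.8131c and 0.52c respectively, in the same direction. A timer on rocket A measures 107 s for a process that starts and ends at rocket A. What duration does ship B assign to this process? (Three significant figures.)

124 s

The velocity of rocket A relative to ship B is (0.8131 − 0.52)c / (1 − 0.8131×0.52) = 0.50781c; relative speed 0.50781c.
γ for this relative speed: γ = 1/√(1 − 0.257871) = 1.1608.
Rocket A's interval is proper; time dilation gives Δt_B = γΔτ = 1.1608 × 107 s = 124 s.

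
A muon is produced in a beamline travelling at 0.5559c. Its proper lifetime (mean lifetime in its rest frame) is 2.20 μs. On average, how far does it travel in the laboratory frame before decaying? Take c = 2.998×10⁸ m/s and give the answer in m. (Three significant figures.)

With β = 0.5559, γ = 1/√(1 − 0.5559²) = 1/√0.69097519 = 1.203.
Lab-frame lifetime: Δt = γτ = 1.203 × 2.20 μs = 2.6466 μs.
Distance: d = vΔt = 0.5559 × 2.998×10⁸ m/s × 2.6466×10^-6 s = 441 m.

441 m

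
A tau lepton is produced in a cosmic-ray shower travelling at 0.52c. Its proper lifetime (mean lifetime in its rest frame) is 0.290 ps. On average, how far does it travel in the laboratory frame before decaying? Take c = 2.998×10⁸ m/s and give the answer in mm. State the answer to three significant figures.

γ = 1/√(1 − β²) = 1/√(1 − 0.2704) = 1/√0.7296 = 1/0.854166 = 1.1707.
Lab-frame lifetime: Δt = γτ = 1.1707 × 0.290 ps = 0.3395 ps.
Distance: d = vΔt = 0.52 × 2.998×10⁸ m/s × 3.3950×10^-13 s = 5.29×10^-5 m = 0.0529 mm.

0.0529 mm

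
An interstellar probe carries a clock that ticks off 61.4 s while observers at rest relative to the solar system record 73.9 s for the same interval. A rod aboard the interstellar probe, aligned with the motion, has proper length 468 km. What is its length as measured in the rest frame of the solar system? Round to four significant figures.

388.8 km

γ = Δt/Δτ = 73.9/61.4 = 1.20358.
L = L₀/γ = 468/1.20358 = 388.8 km.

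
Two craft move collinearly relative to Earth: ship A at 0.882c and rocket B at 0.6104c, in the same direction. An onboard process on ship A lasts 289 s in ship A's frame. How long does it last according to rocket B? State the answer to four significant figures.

Speed of ship A in rocket B's frame: u = (v_A − v_B)/(1 − v_A v_B/c²) = (0.882 − 0.6104)/(1 − 0.882×0.6104) = 0.2716/0.4616272 = 0.58835; |u| = 0.58835c.
At |u| = 0.58835c, γ = (1 − 0.346156)^(−1/2) = 1.2367.
The clock on ship A records proper time, so rocket B measures Δt = γΔτ = 1.2367 × 289 = 357.4 s.

357.4 s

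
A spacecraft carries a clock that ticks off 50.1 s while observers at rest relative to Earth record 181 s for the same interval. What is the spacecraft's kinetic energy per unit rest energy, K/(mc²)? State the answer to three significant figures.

The time-dilation ratio gives γ = 181/50.1 = 3.61277.
K/(mc²) = γ − 1 = 3.61277 − 1 = 2.61.

2.61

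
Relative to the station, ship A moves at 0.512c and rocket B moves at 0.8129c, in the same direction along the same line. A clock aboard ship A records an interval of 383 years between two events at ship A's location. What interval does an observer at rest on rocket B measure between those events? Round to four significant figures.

Transform ship A's velocity into rocket B's frame: (0.512 − 0.8129)/(1 − 0.512·0.8129) = −0.3009/0.5837952, so the relative speed is 0.51542c.
At |u| = 0.51542c, γ = (1 − 0.265658)^(−1/2) = 1.1669.
The clock on ship A records proper time, so rocket B measures Δt = γΔτ = 1.1669 × 383 = 446.9 years.

446.9 years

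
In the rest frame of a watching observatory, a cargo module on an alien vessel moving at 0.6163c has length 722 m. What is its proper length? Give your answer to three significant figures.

β² = 0.37982569, so γ = 1/√0.62017431 = 1.2698.
Proper length: L₀ = γ·L = 1.2698 × 722 = 917 m.

917 m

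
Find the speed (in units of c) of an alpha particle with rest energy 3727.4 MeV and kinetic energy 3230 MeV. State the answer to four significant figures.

K = (γ−1)mc², so γ = 1 + 3230/3727.4 = 1.8666.
Then v/c = √(1 − γ⁻²) = √(1 − 0.28701) = √0.71299 = 0.8444.

0.8444c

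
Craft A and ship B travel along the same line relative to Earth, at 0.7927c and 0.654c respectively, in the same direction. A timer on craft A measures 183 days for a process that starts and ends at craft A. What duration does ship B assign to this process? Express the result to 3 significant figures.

Transform craft A's velocity into ship B's frame: (0.7927 − 0.654)/(1 − 0.7927·0.654) = 0.1387/0.4815742, so the relative speed is 0.28801c.
γ for this relative speed: γ = 1/√(1 − 0.0829498) = 1.0442.
Craft A's interval is proper; time dilation gives Δt_B = γΔτ = 1.0442 × 183 days = 191 days.

191 days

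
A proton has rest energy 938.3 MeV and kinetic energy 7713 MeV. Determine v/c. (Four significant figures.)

γ = 1 + K/(mc²) = 1 + 7713/938.3 = 9.2202.
β = √(1 − 1/γ²) = √(1 − 0.011763) = √0.988237 = 0.9941.

0.9941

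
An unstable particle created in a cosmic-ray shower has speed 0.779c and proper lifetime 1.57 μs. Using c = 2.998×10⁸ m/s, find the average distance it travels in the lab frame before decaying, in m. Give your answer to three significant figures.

585 m

β² = 0.606841, so γ = 1/√0.393159 = 1.5948.
Lab-frame lifetime: Δt = γτ = 1.5948 × 1.57 μs = 2.5038 μs.
Distance: d = vΔt = 0.779 × 2.998×10⁸ m/s × 2.5038×10^-6 s = 585 m.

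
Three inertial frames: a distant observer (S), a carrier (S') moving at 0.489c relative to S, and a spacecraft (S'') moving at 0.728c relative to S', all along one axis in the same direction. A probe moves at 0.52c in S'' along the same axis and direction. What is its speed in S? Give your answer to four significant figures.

0.9665c

Compose velocities in two stages. Stage 1 (into S'): u₁ = (0.52+0.728)/(1+0.52×0.728) = 0.90529.
Stage 2 (into S): u = (0.90529+0.489)/(1+0.90529×0.489) = 0.96645, so the speed is 0.9665c.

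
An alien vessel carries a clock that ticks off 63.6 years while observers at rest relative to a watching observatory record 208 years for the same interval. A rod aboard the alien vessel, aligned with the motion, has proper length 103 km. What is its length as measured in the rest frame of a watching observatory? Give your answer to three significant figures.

γ = Δt/Δτ = 208/63.6 = 3.27044.
L = L₀/γ = 103/3.27044 = 31.5 km.

31.5 km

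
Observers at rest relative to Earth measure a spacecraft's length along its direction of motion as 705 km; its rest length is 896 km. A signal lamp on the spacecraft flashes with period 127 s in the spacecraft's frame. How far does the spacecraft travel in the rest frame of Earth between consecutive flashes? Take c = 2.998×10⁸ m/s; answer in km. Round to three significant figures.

2.99×10^7 km

γ = L₀/L = 896/705 = 1.27092.
β = √(1 − 1/γ²) = 0.61717. Lab-frame period = γτ = 1.27092×127 s = 161.41 s. Distance = βc × γτ = 0.61717 × 2.998×10⁸ m/s × 161.41 s = 2.9865×10^10 m = 2.99×10^7 km.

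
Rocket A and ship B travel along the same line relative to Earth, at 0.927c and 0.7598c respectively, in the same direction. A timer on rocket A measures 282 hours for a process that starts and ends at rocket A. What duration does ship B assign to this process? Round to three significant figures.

The velocity of rocket A relative to ship B is (0.927 − 0.7598)c / (1 − 0.927×0.7598) = 0.5655c; relative speed 0.5655c.
At |u| = 0.5655c, γ = (1 − 0.31979)^(−1/2) = 1.2125.
The clock on rocket A records proper time, so ship B measures Δt = γΔτ = 1.2125 × 282 = 342 hours.

342 hours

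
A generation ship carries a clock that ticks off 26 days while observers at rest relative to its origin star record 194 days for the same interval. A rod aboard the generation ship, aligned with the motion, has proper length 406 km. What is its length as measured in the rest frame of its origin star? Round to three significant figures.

54.4 km

γ = Δt/Δτ = 194/26 = 7.46154.
L = L₀/γ = 406/7.46154 = 54.4 km.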